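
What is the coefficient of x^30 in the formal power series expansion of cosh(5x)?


The Maclaurin series is cosh(t) = sum_{m>=0} t^(2m) / (2m)!, so substituting t = 5x, only even powers of x are nonzero, with coefficient of x^(2m) equal to 5^(2m) / (2m)!.
For x^30 the coefficient is 5^30/30! = 931322574615478515625/265252859812191058636308480000000 = 11920928955078125/3395236605596045550544748544.

11920928955078125/3395236605596045550544748544


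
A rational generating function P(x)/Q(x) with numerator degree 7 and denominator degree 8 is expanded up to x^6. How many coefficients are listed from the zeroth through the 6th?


Expanding up to x^6 gives the coefficients for x^0, x^1, ..., x^6.
That is 6 + 1 = 7 coefficients in total.

7


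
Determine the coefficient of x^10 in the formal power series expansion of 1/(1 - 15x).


The geometric series identity gives 1/(1 - c x) = sum_{k>=0} c^k x^k, so the coefficient of x^k is c^k.
Here c = 15 and k = 10.
Computing: 15^10 = 576650390625

576650390625


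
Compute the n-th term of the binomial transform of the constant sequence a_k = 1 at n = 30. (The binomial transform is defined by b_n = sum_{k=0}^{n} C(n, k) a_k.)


With a_k = 1 for all k, b_n = sum_{k=0}^{n} C(n, k) = 2^n by the binomial theorem.
For n = 30: 2^30 = 1073741824.

1073741824


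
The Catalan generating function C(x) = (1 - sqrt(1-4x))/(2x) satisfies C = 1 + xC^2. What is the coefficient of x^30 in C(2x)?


Substituting x -> 2x scales the n-th coefficient by 2^n, so [x^30] C(2x) = 2^30 * C_30.
C_30 = C(2*30, 30)/(31) = 118264581564861424/31 = 3814986502092304.
So 2^30 * 3814986502092304 = 1073741824 * 3814986502092304 = 4096310565291970313322496.

4096310565291970313322496


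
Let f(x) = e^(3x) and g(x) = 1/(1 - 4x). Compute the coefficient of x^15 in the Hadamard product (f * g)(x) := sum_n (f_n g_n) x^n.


Expanding: f_k = 3^k/k! (from e^(3x)) and g_k = 4^k (from 1/(1 - 4x)). So the Hadamard coefficient (f * g)_k = 3^k 4^k / k! = (12)^k / k!.
For k = 15: 12^15/15! = 15407021574586368/1307674368000 = 10319560704/875875.

10319560704/875875


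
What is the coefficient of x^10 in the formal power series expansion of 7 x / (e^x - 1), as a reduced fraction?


The exponential generating function for Bernoulli numbers is
x / (e^x - 1) = sum_{k>=0} B_k x^k / k!.
So the coefficient of x^10 in 7 x / (e^x - 1) is 7 B_10 / 10!.
Computing: B_10 = 5/66, 10! = 3628800, giving
7 * 5/66 / 3628800 = 1/6842880.

1/6842880


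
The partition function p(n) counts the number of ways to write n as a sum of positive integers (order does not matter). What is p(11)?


Using the generating function prod_{k>=1} 1/(1-x^k), we compute p(11).
By dynamic programming over parts 1 through 11:
p(11) = 56

56


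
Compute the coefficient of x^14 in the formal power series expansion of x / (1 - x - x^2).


Let f(x) = sum_{k>=0} a_k x^k. Multiplying f(x) * (1 - x - x^2) = x and matching coefficients gives a_0 = 0, a_1 = 1, and a_k = a_{k-1} + a_{k-2} for k >= 2. These are the Fibonacci numbers F_k.
Iterating from F_0 = 0, F_1 = 1:
F_0=0, F_1=1, F_2=1, F_3=2, F_4=3, F_5=5, F_6=8, F_7=13, F_8=21, F_9=34, ...
F_14 = 377.

377


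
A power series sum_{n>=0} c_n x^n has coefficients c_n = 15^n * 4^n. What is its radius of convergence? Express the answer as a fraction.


By the root test (Cauchy-Hadamard), the radius is R = 1 / limsup_n |c_n|^(1/n).
Here |c_n|^(1/n) = (15^n * 4^n)^(1/n) = 15 * 4 = 60 for all n.
So R = 1/60 = 1/60.

1/60


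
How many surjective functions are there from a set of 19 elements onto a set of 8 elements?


By inclusion-exclusion on which target elements are missed, the number of surjections from an n-set onto a k-set is
surj(n, k) = sum_{j=0}^{k} (-1)^j C(k, j) (k - j)^n.
Equivalently surj(n, k) = k! * S(n, k), where S(n, k) is the Stirling number of the second kind.
For n = 19, k = 8:
S(19, 8) = 1709751003480, so
surj = 8! * 1709751003480 = 40320 * 1709751003480 = 68937160460313600.

68937160460313600


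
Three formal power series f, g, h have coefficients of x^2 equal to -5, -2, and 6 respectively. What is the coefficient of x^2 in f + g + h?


Series addition is componentwise:
-5 + -2 + 6
= -1

-1


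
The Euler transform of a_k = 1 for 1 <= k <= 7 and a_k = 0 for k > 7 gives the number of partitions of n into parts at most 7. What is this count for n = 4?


Partitions of 4 into parts at most 7:
Using generating function (1-x)^(-1)(1-x^2)^(-1)...(1-x^7)^(-1),
the coefficient of x^4 = 5

5


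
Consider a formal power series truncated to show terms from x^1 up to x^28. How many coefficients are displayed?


From x^1 to x^28 inclusive, the count is 28 - 1 + 1 = 28.

28


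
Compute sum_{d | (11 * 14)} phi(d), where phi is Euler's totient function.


First, 11 * 14 = 154. One classical identity is sum_{d | n} phi(d) = n (each k in [1, n] has a unique gcd with n, and among the k's with gcd(k, n) = n/d there are phi(d) of them). So the sum equals 154. We also verify directly:
Divisors of 154: 1, 2, 7, 11, 14, 22, 77, 154.
phi values: 1, 1, 6, 10, 6, 10, 60, 60.
Sum = 154.

154


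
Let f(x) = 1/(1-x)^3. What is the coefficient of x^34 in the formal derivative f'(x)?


Differentiate: d/dx [ 1/(1-x)^r ] = r / (1-x)^(r+1).
Here r = 3, so f'(x) = 3 / (1-x)^4.
The expansion of 1/(1-x)^(r+1) has coefficient of x^n equal to C(n+r, r).
So the coefficient of x^34 in f'(x) is
3 * C(37, 3) = 3 * 7770 = 23310

23310


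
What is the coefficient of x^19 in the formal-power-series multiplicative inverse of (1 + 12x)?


The inverse is 1/(1 + 12x). Apply the geometric identity 1/(1 - y) = sum_{k>=0} y^k with y = -12x:
1/(1 + 12x) = sum_{k>=0} (-12)^k x^k.
So the coefficient of x^19 is (-12)^19 = -319479999370622926848.

-319479999370622926848


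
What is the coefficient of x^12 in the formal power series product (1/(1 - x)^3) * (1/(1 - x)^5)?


Combine the factors: (1/(1 - x)^3) * (1/(1 - x)^5) = 1/(1 - x)^8.
Then use 1/(1 - x)^r = sum_{k>=0} C(k + r - 1, r - 1) x^k with r = 8 and k = 12:
C(19, 7) = 50388.

50388


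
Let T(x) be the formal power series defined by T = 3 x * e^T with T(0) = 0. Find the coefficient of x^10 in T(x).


Apply the Lagrange inversion formula: if T = 3 x * phi(T) with phi(t) = e^t, then
[x^n] T = 3^n * (1/n) [t^(n-1)] phi(t)^n = 3^n * (1/n) [t^(n-1)] e^(n t) = 3^n * (1/n) * n^(n-1) / (n-1)! = 3^n * n^(n-1) / n!.
When c = 1 this is the Cayley count of rooted labeled trees on n vertices, divided by n!.
For n = 10: 3^10 * 10^9 / 10! = 59049 * 1000000000/3628800 = 113906250/7.

113906250/7


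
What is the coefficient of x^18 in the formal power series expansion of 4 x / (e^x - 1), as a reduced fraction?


The exponential generating function for Bernoulli numbers is
x / (e^x - 1) = sum_{k>=0} B_k x^k / k!.
So the coefficient of x^18 in 4 x / (e^x - 1) is 4 B_18 / 18!.
Computing: B_18 = 43867/798, 18! = 6402373705728000, giving
4 * 43867/798 / 6402373705728000 = 43867/1277273554292736000.

43867/1277273554292736000


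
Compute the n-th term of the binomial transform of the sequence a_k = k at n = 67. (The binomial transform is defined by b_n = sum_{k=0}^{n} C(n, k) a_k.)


With a_k = k, b_n = sum_{k=0}^{n} C(n, k) k. Using k * C(n, k) = n * C(n-1, k-1) gives b_n = n * sum_{k>=1} C(n-1, k-1) = n * 2^(n-1).
For n = 67: 67 * 2^66 = 67 * 73786976294838206464 = 4943727411754159833088.

4943727411754159833088


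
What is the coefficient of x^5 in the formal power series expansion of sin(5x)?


The Maclaurin series is sin(t) = sum_{k>=0} (-1)^k t^(2k+1) / (2k+1)!, so substituting t = 5x, only odd powers of x are nonzero, with coefficient of x^(2k+1) equal to (-1)^k 5^(2k+1) / (2k+1)!.
Write 5 = 2*2 + 1, giving the coefficient (-1)^2 * 5^5 / 5! = 3125/120 = 625/24.

625/24


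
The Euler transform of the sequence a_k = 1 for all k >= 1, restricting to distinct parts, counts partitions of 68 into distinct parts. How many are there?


Partitions of 68 into distinct parts can be computed via generating function.
Product (1+x)(1+x^2)(1+x^3)...
The coefficient of x^68 = 24576

24576


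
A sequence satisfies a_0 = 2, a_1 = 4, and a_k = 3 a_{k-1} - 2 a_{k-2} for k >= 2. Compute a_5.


The characteristic equation is t^2 - 3 t + 2 = 0, with roots r_1 = 2 and r_2 = 1 (so c_1 = r_1 + r_2, c_2 = -r_1 r_2 as required).
One can use the closed form a_n = A r_1^n + B r_2^n, but direct iteration is more reliable:
a_0 = 2, a_1 = 4, a_2 = 8, a_3 = 16, a_4 = 32, a_5 = 64.
So a_5 = 64.

64


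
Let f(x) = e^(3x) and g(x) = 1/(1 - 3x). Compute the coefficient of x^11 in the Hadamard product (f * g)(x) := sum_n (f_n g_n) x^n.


Expanding: f_k = 3^k/k! (from e^(3x)) and g_k = 3^k (from 1/(1 - 3x)). So the Hadamard coefficient (f * g)_k = 3^k 3^k / k! = (9)^k / k!.
For k = 11: 9^11/11! = 31381059609/39916800 = 387420489/492800.

387420489/492800


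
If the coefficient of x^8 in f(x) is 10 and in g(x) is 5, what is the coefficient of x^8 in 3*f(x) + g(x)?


Scalar multiplication scales coefficients: 3 * 10 = 30.
Then add the g coefficient: 30 + 5
= 35

35


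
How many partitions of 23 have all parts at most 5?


Using the generating function (1-x)^(-1)(1-x^2)^(-1)...(1-x^5)^(-1),
the coefficient of x^23 counts these restricted partitions.
Result = 291

291


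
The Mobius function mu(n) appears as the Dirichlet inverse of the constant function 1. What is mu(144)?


144 has a squared prime factor, so mu(144) = 0.
Factorization reveals a repeated prime.

0


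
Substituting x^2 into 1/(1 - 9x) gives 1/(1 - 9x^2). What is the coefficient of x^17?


Since 1/(1 - 9x^2) only has even powers of x,
the coefficient of x^17 (odd) is 0.

0


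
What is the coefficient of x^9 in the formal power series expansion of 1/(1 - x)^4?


The negative binomial / multiset identity is
1/(1 - x)^r = sum_{k>=0} C(k + r - 1, r - 1) x^k.
Here r = 4 and k = 9, so the coefficient is
C(9 + 3, 3) = C(12, 3)
= 220

220


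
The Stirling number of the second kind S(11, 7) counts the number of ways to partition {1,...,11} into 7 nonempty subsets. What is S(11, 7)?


Using the explicit formula S(n,k) = (1/k!) sum_{j=0}^{k} (-1)^(k-j) C(k,j) j^n:
S(11, 7) = 63987
Equivalently, S(n,k) is n! times the coefficient of x^n in the EGF (e^x - 1)^k / k!.

63987


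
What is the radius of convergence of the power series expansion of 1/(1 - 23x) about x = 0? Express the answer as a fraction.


Expanding 1/(1 - 23x) = sum_{k>=0} 23^k x^k, the series converges when |23x| < 1, i.e., |x| < 1/23.
So the radius of convergence is 1/23 = 1/23.

1/23


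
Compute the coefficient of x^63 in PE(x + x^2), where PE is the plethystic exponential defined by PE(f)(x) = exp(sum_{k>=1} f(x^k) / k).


With f(x) = x + x^2, the exponent is sum_{k>=1} (x^k + x^(2k)) / k = -ln(1 - x) - ln(1 - x^2). Exponentiating:
PE(x + x^2) = 1 / ((1 - x)(1 - x^2)).
This is the generating function for partitions of n into parts of size 1 or 2. The number of 2's can be any j in 0..31, and the rest are 1's, so
[x^63] = floor(63/2) + 1 = 32.

32


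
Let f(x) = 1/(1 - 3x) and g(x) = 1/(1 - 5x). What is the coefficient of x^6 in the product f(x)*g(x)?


The coefficient of x^n in f*g is the Cauchy product: sum_{k=0}^{n} a^k * b^(n-k).
With a=3, b=5, n=6:
sum_{k=0}^{6} 3^k * 5^(6-k)
= 37969

37969


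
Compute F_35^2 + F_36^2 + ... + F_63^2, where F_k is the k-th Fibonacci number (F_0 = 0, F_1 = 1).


There is a standard identity sum_{k=0}^{N} F_k^2 = F_N * F_{N+1} (proved inductively from the telescoping relation F_k^2 = F_k F_{k+1} - F_{k-1} F_k). Then
sum_{k=35}^{63} F_k^2 = F_63 F_64 - F_34 F_35.
Computing: F_63 = 6557470319842, F_64 = 10610209857723, F_34 = 5702887, F_35 = 9227465.
Sum = 6557470319842 * 10610209857723 - 5702887 * 9227465 = 69576136229260958933648311.

69576136229260958933648311


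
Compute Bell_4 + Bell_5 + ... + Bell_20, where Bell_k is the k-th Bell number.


Recall Bell_k counts set partitions of a k-set (with Bell_0 = 1 by convention).
Bell_4 through Bell_20: 15, 52, 203, 877, 4140, 21147, 115975, 678570, 4213597, 27644437, 190899322, 1382958545, 10480142147, 82864869804, 682076806159, 5832742205057, 51724158235372
Sum = 15 + 52 + 203 + 877 + 4140 + 21147 + 115975 + 678570 + 4213597 + 27644437 + 190899322 + 1382958545 + 10480142147 + 82864869804 + 682076806159 + 5832742205057 + 51724158235372 = 58333928795419.

58333928795419


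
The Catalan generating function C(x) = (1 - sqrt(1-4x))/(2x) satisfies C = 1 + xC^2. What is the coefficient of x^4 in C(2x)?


Substituting x -> 2x scales the n-th coefficient by 2^n, so [x^4] C(2x) = 2^4 * C_4.
C_4 = C(2*4, 4)/(5) = 70/5 = 14.
So 2^4 * 14 = 16 * 14 = 224.

224


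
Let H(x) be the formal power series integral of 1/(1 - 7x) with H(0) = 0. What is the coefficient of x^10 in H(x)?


1/(1 - 7x) = sum_{k>=0} 7^k x^k. Integrating termwise with H(0) = 0:
H(x) = sum_{k>=0} 7^k x^(k+1) / (k+1) = sum_{m>=1} 7^(m-1) x^m / m.
For m = 10: 7^9/10 = 40353607/10 = 40353607/10.

40353607/10


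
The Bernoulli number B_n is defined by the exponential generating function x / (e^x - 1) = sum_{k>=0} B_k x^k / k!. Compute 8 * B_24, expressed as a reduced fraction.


Bernoulli numbers can also be computed recursively via B_0 = 1 and sum_{j=0}^{m} C(m+1, j) B_j = 0 for m >= 1. Odd-index Bernoulli numbers vanish for k >= 3.
Computing B_24 = -236364091/2730, so 8 * B_24 = 8 * -236364091/2730 = -945456364/1365.

-945456364/1365


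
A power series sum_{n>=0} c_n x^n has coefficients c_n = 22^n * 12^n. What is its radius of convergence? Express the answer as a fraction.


By the root test (Cauchy-Hadamard), the radius is R = 1 / limsup_n |c_n|^(1/n).
Here |c_n|^(1/n) = (22^n * 12^n)^(1/n) = 22 * 12 = 264 for all n.
So R = 1/264 = 1/264.

1/264


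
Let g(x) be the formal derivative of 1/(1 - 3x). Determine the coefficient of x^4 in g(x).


Differentiate termwise: d/dx sum_{k>=0} 3^k x^k = sum_{k>=1} k 3^k x^(k-1) = sum_{j>=0} (j+1) 3^(j+1) x^j.
Equivalently, d/dx [1/(1 - 3x)] = 3/(1 - 3x)^2.
For j = 4: 5 * 3^5 = 5 * 243 = 1215.

1215


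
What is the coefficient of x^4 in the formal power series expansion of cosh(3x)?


The Maclaurin series is cosh(t) = sum_{m>=0} t^(2m) / (2m)!, so substituting t = 3x, only even powers of x are nonzero, with coefficient of x^(2m) equal to 3^(2m) / (2m)!.
For x^4 the coefficient is 3^4/4! = 81/24 = 27/8.

27/8


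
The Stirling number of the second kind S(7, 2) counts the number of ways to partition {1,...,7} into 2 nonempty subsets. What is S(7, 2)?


Using the explicit formula S(n,k) = (1/k!) sum_{j=0}^{k} (-1)^(k-j) C(k,j) j^n:
S(7, 2) = 63
Equivalently, S(n,k) is n! times the coefficient of x^n in the EGF (e^x - 1)^k / k!.

63


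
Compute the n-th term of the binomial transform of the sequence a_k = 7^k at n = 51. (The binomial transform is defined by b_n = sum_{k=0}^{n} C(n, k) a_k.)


With a_k = 7^k, b_n = sum_{k=0}^{n} C(n, k) 7^k = (1 + 7)^n by the binomial theorem.
For n = 51: (1 + 7)^51 = 8^51 = 11417981541647679048466287755595961091061972992.

11417981541647679048466287755595961091061972992


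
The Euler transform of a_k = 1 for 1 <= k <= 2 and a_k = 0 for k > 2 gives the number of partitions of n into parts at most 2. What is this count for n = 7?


Partitions of 7 into parts at most 2:
Using generating function (1-x)^(-1)(1-x^2)^(-1),
the coefficient of x^7 = 4

4


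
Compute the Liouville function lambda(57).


The Liouville function is lambda(k) = (-1)^Omega(k), where Omega(k) counts the prime factors of k with multiplicity.
Factoring: 57 = 3 * 19, so Omega(57) = 2.
lambda(57) = (-1)^2 = 1.

1


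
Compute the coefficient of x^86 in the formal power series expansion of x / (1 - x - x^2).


Let f(x) = sum_{k>=0} a_k x^k. Multiplying f(x) * (1 - x - x^2) = x and matching coefficients gives a_0 = 0, a_1 = 1, and a_k = a_{k-1} + a_{k-2} for k >= 2. These are the Fibonacci numbers F_k.
Iterating from F_0 = 0, F_1 = 1:
F_0=0, F_1=1, F_2=1, F_3=2, F_4=3, F_5=5, F_6=8, F_7=13, F_8=21, F_9=34, ...
F_86 = 420196140727489673.

420196140727489673


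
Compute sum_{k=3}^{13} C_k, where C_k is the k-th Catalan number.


C_3 through C_13: 5, 14, 42, 132, 429, 1430, 4862, 16796, 58786, 208012, 742900
Sum = 5 + 14 + 42 + 132 + 429 + 1430 + 4862 + 16796 + 58786 + 208012 + 742900
= 1033408

1033408


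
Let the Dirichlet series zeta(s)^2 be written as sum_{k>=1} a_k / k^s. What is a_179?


The Dirichlet convolution of the constant function 1 with itself gives (1 * 1)(k) = sum_{d | k} 1 = d(k), the number of positive divisors of k.
Since zeta(s) = sum_{k>=1} 1/k^s, we have zeta(s)^2 = sum_{k>=1} d(k)/k^s, so a_k = d(k).
For k = 179: the divisors are 1, 179.
Count = 2.

2


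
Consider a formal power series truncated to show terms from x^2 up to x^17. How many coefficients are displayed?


From x^2 to x^17 inclusive, the count is 17 - 2 + 1 = 16.

16


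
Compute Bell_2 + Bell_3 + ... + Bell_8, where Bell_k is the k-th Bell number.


Recall Bell_k counts set partitions of a k-set (with Bell_0 = 1 by convention).
Bell_2 through Bell_8: 2, 5, 15, 52, 203, 877, 4140
Sum = 2 + 5 + 15 + 52 + 203 + 877 + 4140 = 5294.

5294


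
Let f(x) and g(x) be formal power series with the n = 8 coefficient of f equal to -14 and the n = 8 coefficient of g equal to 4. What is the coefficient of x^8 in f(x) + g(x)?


Addition of formal power series is termwise.
The coefficient of x^8 in f + g = -14 + 4
= -10

-10


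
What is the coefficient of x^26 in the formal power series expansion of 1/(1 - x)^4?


The negative binomial / multiset identity is
1/(1 - x)^r = sum_{k>=0} C(k + r - 1, r - 1) x^k.
Here r = 4 and k = 26, so the coefficient is
C(26 + 3, 3) = C(29, 3)
= 3654

3654


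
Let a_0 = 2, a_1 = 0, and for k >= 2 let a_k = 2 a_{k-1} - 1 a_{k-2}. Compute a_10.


Iterating the recurrence forward:
a_0 = 2
a_1 = 0
a_2 = 2*0 - 1*2 = -2
a_3 = 2*-2 - 1*0 = -4
a_4 = 2*-4 - 1*-2 = -6
a_5 = 2*-6 - 1*-4 = -8
a_6 = 2*-8 - 1*-6 = -10
a_7 = 2*-10 - 1*-8 = -12
a_8 = 2*-12 - 1*-10 = -14
a_9 = 2*-14 - 1*-12 = -16
a_10 = 2*-16 - 1*-14 = -18
So a_10 = -18.

-18


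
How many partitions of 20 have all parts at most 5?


Using the generating function (1-x)^(-1)(1-x^2)^(-1)...(1-x^5)^(-1),
the coefficient of x^20 counts these restricted partitions.
Result = 192

192


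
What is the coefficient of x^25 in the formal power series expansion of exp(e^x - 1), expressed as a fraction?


exp(e^x - 1) is the exponential generating function for the Bell numbers Bell_k: exp(e^x - 1) = sum_{k>=0} Bell_k x^k / k!.
So the coefficient of x^25 in exp(e^x - 1) is Bell_25 / 25!.
Computing: Bell_25 = 4638590332229999353 and 25! = 15511210043330985984000000, giving
4638590332229999353/15511210043330985984000000 = 356814640940769181/1193170003333152768000000.

356814640940769181/1193170003333152768000000


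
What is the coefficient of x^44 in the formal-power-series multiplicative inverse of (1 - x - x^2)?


Let the inverse be f(x) = sum_{k>=0} a_k x^k. From f(x) * (1 - x - x^2) = 1 and matching coefficients:
 x^0: a_0 = 1.
 x^1: a_1 - a_0 = 0, so a_1 = 1.
 x^k (k >= 2): a_k - a_{k-1} - a_{k-2} = 0, i.e. a_k = a_{k-1} + a_{k-2}.
This is the Fibonacci-type recurrence shifted so that a_0 = a_1 = 1.
Iterating: a_0=1, a_1=1, a_2=2, a_3=3, a_4=5, a_5=8, a_6=13, a_7=21, a_8=34, a_9=55, ...
a_44 = 1134903170.

1134903170


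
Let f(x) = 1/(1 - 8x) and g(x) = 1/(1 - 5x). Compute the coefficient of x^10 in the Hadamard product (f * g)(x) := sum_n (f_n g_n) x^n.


f has coefficients f_k = 8^k and g has coefficients g_k = 5^k, so the Hadamard product has coefficient (f*g)_k = 8^k * 5^k = 40^k.
For k = 10: 40^10 = 10485760000000000.

10485760000000000


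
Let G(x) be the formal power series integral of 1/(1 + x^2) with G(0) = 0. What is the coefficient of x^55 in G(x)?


1/(1 + x^2) = sum_{j>=0} (-1)^j x^(2j). Integrating termwise with G(0) = 0:
G(x) = sum_{j>=0} (-1)^j x^(2j+1) / (2j+1) = arctan(x).
Only odd powers are nonzero. For x^55 write 55 = 2*27 + 1, giving
(-1)^27 / 55 = -1/55 = -1/55.

-1/55


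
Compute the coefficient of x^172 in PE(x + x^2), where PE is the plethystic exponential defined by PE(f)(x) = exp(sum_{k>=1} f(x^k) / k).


With f(x) = x + x^2, the exponent is sum_{k>=1} (x^k + x^(2k)) / k = -ln(1 - x) - ln(1 - x^2). Exponentiating:
PE(x + x^2) = 1 / ((1 - x)(1 - x^2)).
This is the generating function for partitions of n into parts of size 1 or 2. The number of 2's can be any j in 0..86, and the rest are 1's, so
[x^172] = floor(172/2) + 1 = 87.

87


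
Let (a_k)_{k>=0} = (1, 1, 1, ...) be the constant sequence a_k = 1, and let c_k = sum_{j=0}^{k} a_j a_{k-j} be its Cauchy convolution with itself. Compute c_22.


Since a_j = 1 for all j >= 0, the convolution sum becomes
c_k = sum_{j=0}^{k} 1 * 1 = 1 * (k + 1).
Equivalently, the generating function of (a_k) is 1/(1 - x) and its square is 1/(1 - x)^2 = sum_{k>=0} 1(k + 1) x^k.
For k = 22: 1 * 23 = 23.

23


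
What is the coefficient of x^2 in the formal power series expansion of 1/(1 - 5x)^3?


The general identity 1/(1 - c x)^r = sum_{k>=0} c^k C(k + r - 1, r - 1) x^k follows by substituting y = c x into 1/(1 - y)^r = sum_{k>=0} C(k + r - 1, r - 1) y^k.
For c = 5, r = 3, k = 2:
5^2 * C(4, 2) = 25 * 6 = 150.

150


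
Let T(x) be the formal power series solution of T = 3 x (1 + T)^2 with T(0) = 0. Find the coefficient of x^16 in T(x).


Apply the Lagrange inversion formula: if T = 3 x * phi(T) with phi(t) = (1 + t)^2, then [x^n] T = 3^n * (1/n) [t^(n-1)] phi(t)^n = 3^n * (1/n) [t^(n-1)] (1 + t)^(2n) = 3^n * (1/n) C(2n, n-1).
Using the identity C(2n, n-1) = C(2n, n) * n / (n+1), the unscaled factor equals C(2n, n) / (n+1) = C_n, the n-th Catalan number.
For n = 16: C_16 = C(32, 16) / 17 = 601080390/17 = 35357670.
With the 3^16 = 43046721 factor, the coefficient is 43046721 * 35357670 = 1522031755700070.

1522031755700070


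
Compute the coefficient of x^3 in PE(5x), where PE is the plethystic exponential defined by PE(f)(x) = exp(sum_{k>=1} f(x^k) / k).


With f(x) = 5x, the exponent is sum_{k>=1} 5 x^k / k = 5 * (-ln(1 - x)). Exponentiating:
PE(5x) = exp(-5 ln(1 - x)) = 1/(1 - x)^5.
By the negative binomial expansion, [x^n] 1/(1 - x)^5 = C(n + 4, 4).
For n = 3: C(7, 4) = 35.

35


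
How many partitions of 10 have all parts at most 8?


Using the generating function (1-x)^(-1)(1-x^2)^(-1)...(1-x^8)^(-1),
the coefficient of x^10 counts these restricted partitions.
Result = 40

40


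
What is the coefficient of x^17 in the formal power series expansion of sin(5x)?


The Maclaurin series is sin(t) = sum_{k>=0} (-1)^k t^(2k+1) / (2k+1)!, so substituting t = 5x, only odd powers of x are nonzero, with coefficient of x^(2k+1) equal to (-1)^k 5^(2k+1) / (2k+1)!.
Write 17 = 2*8 + 1, giving the coefficient (-1)^8 * 5^17 / 17! = 762939453125/355687428096000 = 6103515625/2845499424768.

6103515625/2845499424768


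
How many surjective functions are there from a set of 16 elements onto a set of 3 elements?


By inclusion-exclusion on which target elements are missed, the number of surjections from an n-set onto a k-set is
surj(n, k) = sum_{j=0}^{k} (-1)^j C(k, j) (k - j)^n.
Equivalently surj(n, k) = k! * S(n, k), where S(n, k) is the Stirling number of the second kind.
For n = 16, k = 3:
S(16, 3) = 7141686, so
surj = 3! * 7141686 = 6 * 7141686 = 42850116.

42850116


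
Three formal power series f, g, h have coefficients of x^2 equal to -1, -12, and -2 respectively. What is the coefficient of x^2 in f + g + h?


Series addition is componentwise:
-1 + -12 + -2
= -15

-15


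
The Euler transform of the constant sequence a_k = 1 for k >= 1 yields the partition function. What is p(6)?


The Euler transform converts the sequence a_k = 1 into the number of integer partitions.
Using the recurrence or dynamic programming:
p(6) = 11

11


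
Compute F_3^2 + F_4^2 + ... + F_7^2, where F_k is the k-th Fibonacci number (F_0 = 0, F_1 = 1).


There is a standard identity sum_{k=0}^{N} F_k^2 = F_N * F_{N+1} (proved inductively from the telescoping relation F_k^2 = F_k F_{k+1} - F_{k-1} F_k). Then
sum_{k=3}^{7} F_k^2 = F_7 F_8 - F_2 F_3.
Computing: F_7 = 13, F_8 = 21, F_2 = 1, F_3 = 2.
Sum = 13 * 21 - 1 * 2 = 271.

271


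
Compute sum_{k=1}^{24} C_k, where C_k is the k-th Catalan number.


C_1 through C_24: 1, 2, 5, 14, 42, 132, 429, 1430, 4862, 16796, 58786, 208012, 742900, 2674440, 9694845, 35357670, 129644790, 477638700, 1767263190, 6564120420, 24466267020, 91482563640, 343059613650, 1289904147324
Sum = 1 + 2 + 5 + 14 + 42 + 132 + 429 + 1430 + 4862 + 16796 + 58786 + 208012 + 742900 + 2674440 + 9694845 + 35357670 + 129644790 + 477638700 + 1767263190 + 6564120420 + 24466267020 + 91482563640 + 343059613650 + 1289904147324
= 1757900019100

1757900019100


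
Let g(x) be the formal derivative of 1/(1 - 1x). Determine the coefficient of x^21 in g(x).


Differentiate termwise: d/dx sum_{k>=0} 1^k x^k = sum_{k>=1} k 1^k x^(k-1) = sum_{j>=0} (j+1) 1^(j+1) x^j.
Equivalently, d/dx [1/(1 - 1x)] = 1/(1 - 1x)^2.
For j = 21: 22 * 1^22 = 22 * 1 = 22.

22


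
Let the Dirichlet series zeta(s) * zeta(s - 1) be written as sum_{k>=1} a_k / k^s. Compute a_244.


Convolution gives a_k = sum_{d | k} d * 1 = sum_{d | k} d = sigma(k), the sum of positive divisors of k.
For k = 244, the divisors are 1, 2, 4, 61, 122, 244, so
sigma(244) = 1 + 2 + 4 + 61 + 122 + 244 = 434.

434


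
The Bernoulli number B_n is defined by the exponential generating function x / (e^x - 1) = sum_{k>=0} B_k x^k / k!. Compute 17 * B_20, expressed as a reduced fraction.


Bernoulli numbers can also be computed recursively via B_0 = 1 and sum_{j=0}^{m} C(m+1, j) B_j = 0 for m >= 1. Odd-index Bernoulli numbers vanish for k >= 3.
Computing B_20 = -174611/330, so 17 * B_20 = 17 * -174611/330 = -2968387/330.

-2968387/330


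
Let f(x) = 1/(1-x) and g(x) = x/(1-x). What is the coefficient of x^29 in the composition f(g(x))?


First simplify the composition: f(g(x)) = 1/(1 - x/(1-x)) = (1-x)/((1-x) - x) = (1-x)/(1-2x).
Now extract the coefficient. Write (1-x)/(1-2x) = 1/(1-2x) - x/(1-2x).
The coefficient of x^n in 1/(1-2x) is 2^n, and in x/(1-2x) is 2^(n-1) (for n >= 1).
So the coefficient of x^29 is 2^29 - 2^28 = 536870912 - 268435456 = 268435456.

268435456


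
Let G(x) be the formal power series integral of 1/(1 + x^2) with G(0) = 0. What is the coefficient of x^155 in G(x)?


1/(1 + x^2) = sum_{j>=0} (-1)^j x^(2j). Integrating termwise with G(0) = 0:
G(x) = sum_{j>=0} (-1)^j x^(2j+1) / (2j+1) = arctan(x).
Only odd powers are nonzero. For x^155 write 155 = 2*77 + 1, giving
(-1)^77 / 155 = -1/155 = -1/155.

-1/155


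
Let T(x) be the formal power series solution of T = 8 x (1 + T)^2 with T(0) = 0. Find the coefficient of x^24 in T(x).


Apply the Lagrange inversion formula: if T = 8 x * phi(T) with phi(t) = (1 + t)^2, then [x^n] T = 8^n * (1/n) [t^(n-1)] phi(t)^n = 8^n * (1/n) [t^(n-1)] (1 + t)^(2n) = 8^n * (1/n) C(2n, n-1).
Using the identity C(2n, n-1) = C(2n, n) * n / (n+1), the unscaled factor equals C(2n, n) / (n+1) = C_n, the n-th Catalan number.
For n = 24: C_24 = C(48, 24) / 25 = 32247603683100/25 = 1289904147324.
With the 8^24 = 4722366482869645213696 factor, the coefficient is 4722366482869645213696 * 1289904147324 = 6091400111437406562014936646549504.

6091400111437406562014936646549504


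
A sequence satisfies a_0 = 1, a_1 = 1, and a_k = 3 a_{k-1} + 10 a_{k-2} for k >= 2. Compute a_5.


The characteristic equation is t^2 - 3 t - 10 = 0, with roots r_1 = 5 and r_2 = -2 (so c_1 = r_1 + r_2, c_2 = -r_1 r_2 as required).
One can use the closed form a_n = A r_1^n + B r_2^n, but direct iteration is more reliable:
a_0 = 1, a_1 = 1, a_2 = 13, a_3 = 49, a_4 = 277, a_5 = 1321.
So a_5 = 1321.

1321


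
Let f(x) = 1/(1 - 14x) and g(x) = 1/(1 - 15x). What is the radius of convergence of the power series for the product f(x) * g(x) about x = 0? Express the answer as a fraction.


The radius of 1/(1 - 14x) is 1/14 (nearest singularity at x = 1/14), and the radius of 1/(1 - 15x) is 1/15.
The product f(x)*g(x) = 1/((1 - 14x)(1 - 15x)) has singularities at both 1/14 and 1/15, so its radius of convergence is the distance to the nearest one:
min(1/14, 1/15) = 1/15.

1/15


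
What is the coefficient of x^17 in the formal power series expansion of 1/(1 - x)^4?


The negative binomial / multiset identity is
1/(1 - x)^r = sum_{k>=0} C(k + r - 1, r - 1) x^k.
Here r = 4 and k = 17, so the coefficient is
C(17 + 3, 3) = C(20, 3)
= 1140

1140


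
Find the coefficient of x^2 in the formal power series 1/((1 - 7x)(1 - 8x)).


By partial fractions or Cauchy convolution:
The coefficient equals sum_{k=0}^{2} 7^k * 8^(2-k).
= 169

169


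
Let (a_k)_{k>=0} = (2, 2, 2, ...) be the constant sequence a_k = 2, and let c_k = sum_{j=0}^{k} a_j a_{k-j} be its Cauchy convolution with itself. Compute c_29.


Since a_j = 2 for all j >= 0, the convolution sum becomes
c_k = sum_{j=0}^{k} 2 * 2 = 4 * (k + 1).
Equivalently, the generating function of (a_k) is 2/(1 - x) and its square is 4/(1 - x)^2 = sum_{k>=0} 4(k + 1) x^k.
For k = 29: 4 * 30 = 120.

120


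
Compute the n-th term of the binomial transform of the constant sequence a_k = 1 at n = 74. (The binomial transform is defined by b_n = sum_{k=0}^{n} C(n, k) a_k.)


With a_k = 1 for all k, b_n = sum_{k=0}^{n} C(n, k) = 2^n by the binomial theorem.
For n = 74: 2^74 = 18889465931478580854784.

18889465931478580854784


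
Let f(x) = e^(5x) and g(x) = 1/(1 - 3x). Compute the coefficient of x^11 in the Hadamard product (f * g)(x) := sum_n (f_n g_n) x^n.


Expanding: f_k = 5^k/k! (from e^(5x)) and g_k = 3^k (from 1/(1 - 3x)). So the Hadamard coefficient (f * g)_k = 5^k 3^k / k! = (15)^k / k!.
For k = 11: 15^11/11! = 8649755859375/39916800 = 4271484375/19712.

4271484375/19712


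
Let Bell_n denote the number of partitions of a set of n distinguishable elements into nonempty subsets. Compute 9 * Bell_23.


Bell_23 can be computed from the Bell triangle or from Dobinski's identity Bell_n = (1/e) * sum_{k>=0} k^n / k!.
Computing Bell_23 = 44152005855084346.
Then 9 * 44152005855084346 = 397368052695759114.

397368052695759114


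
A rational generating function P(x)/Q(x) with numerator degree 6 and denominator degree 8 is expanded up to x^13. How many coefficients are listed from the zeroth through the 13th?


Expanding up to x^13 gives the coefficients for x^0, x^1, ..., x^13.
That is 13 + 1 = 14 coefficients in total.

14


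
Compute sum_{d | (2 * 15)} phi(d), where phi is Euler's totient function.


First, 2 * 15 = 30. One classical identity is sum_{d | n} phi(d) = n (each k in [1, n] has a unique gcd with n, and among the k's with gcd(k, n) = n/d there are phi(d) of them). So the sum equals 30. We also verify directly:
Divisors of 30: 1, 2, 3, 5, 6, 10, 15, 30.
phi values: 1, 1, 2, 4, 2, 4, 8, 8.
Sum = 30.

30


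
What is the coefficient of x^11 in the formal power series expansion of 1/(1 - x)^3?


The expansion 1/(1 - x)^r = sum_{k>=0} C(k + r - 1, r - 1) x^k follows from the multiset / negative-binomial theorem (or from repeated differentiation of the geometric series).
For r = 3 and k = 11:
C(13, 2) = 6227020800 / (2 * 39916800) = 78.

78


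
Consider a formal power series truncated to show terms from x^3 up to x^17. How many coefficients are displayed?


From x^3 to x^17 inclusive, the count is 17 - 3 + 1 = 15.

15


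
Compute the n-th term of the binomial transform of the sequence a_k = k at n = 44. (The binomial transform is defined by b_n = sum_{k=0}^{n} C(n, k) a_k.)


With a_k = k, b_n = sum_{k=0}^{n} C(n, k) k. Using k * C(n, k) = n * C(n-1, k-1) gives b_n = n * sum_{k>=1} C(n-1, k-1) = n * 2^(n-1).
For n = 44: 44 * 2^43 = 44 * 8796093022208 = 387028092977152.

387028092977152


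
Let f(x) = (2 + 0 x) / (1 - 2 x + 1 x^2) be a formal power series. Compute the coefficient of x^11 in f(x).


Write f(x) = sum_{k>=0} a_k x^k. Multiplying both sides by 1 - 2 x + 1 x^2 gives
(1 - 2 x + 1 x^2) sum_{k>=0} a_k x^k = 2 + 0 x.
Matching coefficients:
 x^0: a_0 = 2
 x^1: a_1 - 2 a_0 = 0  =>  a_1 = 2*2 + 0 = 4
 x^k (k >= 2): a_k = 2 a_{k-1} - 1 a_{k-2}.
Iterating: a_2 = 6, a_3 = 8, a_4 = 10, a_5 = 12, a_6 = 14, a_7 = 16, a_8 = 18, a_9 = 20, a_10 = 22, a_11 = 24.
So the coefficient of x^11 is 24.

24


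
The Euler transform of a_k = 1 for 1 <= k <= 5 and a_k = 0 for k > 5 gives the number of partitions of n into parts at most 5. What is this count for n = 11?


Partitions of 11 into parts at most 5:
Using generating function (1-x)^(-1)(1-x^2)^(-1)...(1-x^5)^(-1),
the coefficient of x^11 = 37

37


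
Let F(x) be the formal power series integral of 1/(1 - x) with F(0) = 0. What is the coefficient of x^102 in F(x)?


1/(1 - x) = sum_{k>=0} x^k. Integrating termwise and using F(0) = 0 gives
F(x) = sum_{k>=0} x^(k+1) / (k+1) = sum_{m>=1} x^m / m = -ln(1 - x).
So the coefficient of x^102 is 1/102 = 1/102.

1/102


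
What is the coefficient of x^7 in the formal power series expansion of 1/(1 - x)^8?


The negative binomial / multiset identity is
1/(1 - x)^r = sum_{k>=0} C(k + r - 1, r - 1) x^k.
Here r = 8 and k = 7, so the coefficient is
C(7 + 7, 7) = C(14, 7)
= 3432

3432


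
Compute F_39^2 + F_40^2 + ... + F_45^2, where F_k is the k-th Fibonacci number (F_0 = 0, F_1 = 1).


There is a standard identity sum_{k=0}^{N} F_k^2 = F_N * F_{N+1} (proved inductively from the telescoping relation F_k^2 = F_k F_{k+1} - F_{k-1} F_k). Then
sum_{k=39}^{45} F_k^2 = F_45 F_46 - F_38 F_39.
Computing: F_45 = 1134903170, F_46 = 1836311903, F_38 = 39088169, F_39 = 63245986.
Sum = 1134903170 * 1836311903 - 39088169 * 63245986 = 2081564030034092876.

2081564030034092876


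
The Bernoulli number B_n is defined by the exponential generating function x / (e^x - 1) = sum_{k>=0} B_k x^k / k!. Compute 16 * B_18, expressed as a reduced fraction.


Bernoulli numbers can also be computed recursively via B_0 = 1 and sum_{j=0}^{m} C(m+1, j) B_j = 0 for m >= 1. Odd-index Bernoulli numbers vanish for k >= 3.
Computing B_18 = 43867/798, so 16 * B_18 = 16 * 43867/798 = 350936/399.

350936/399


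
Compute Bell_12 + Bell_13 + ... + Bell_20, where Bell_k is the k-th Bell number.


Recall Bell_k counts set partitions of a k-set (with Bell_0 = 1 by convention).
Bell_12 through Bell_20: 4213597, 27644437, 190899322, 1382958545, 10480142147, 82864869804, 682076806159, 5832742205057, 51724158235372
Sum = 4213597 + 27644437 + 190899322 + 1382958545 + 10480142147 + 82864869804 + 682076806159 + 5832742205057 + 51724158235372 = 58333927974440.

58333927974440


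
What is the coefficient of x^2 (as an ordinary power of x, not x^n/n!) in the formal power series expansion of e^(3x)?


The exponential series is e^y = sum_{k>=0} y^k / k!. Substituting y = 3x gives
e^(3x) = sum_{k>=0} 3^k x^k / k!.
So the coefficient of x^n is a^n/n! with a = 3, n = 2:
3^2 / 2! = 9/2 = 9/2

9/2


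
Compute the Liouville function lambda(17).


The Liouville function is lambda(k) = (-1)^Omega(k), where Omega(k) counts the prime factors of k with multiplicity.
Factoring: 17 = 17, so Omega(17) = 1.
lambda(17) = (-1)^1 = -1.

-1


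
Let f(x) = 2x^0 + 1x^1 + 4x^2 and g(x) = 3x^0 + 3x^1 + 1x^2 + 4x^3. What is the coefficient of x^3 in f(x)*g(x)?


Cauchy product at x^3:
2*4 + 1*1 + 4*3
= 21

21


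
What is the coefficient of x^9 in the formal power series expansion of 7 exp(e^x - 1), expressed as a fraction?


exp(e^x - 1) is the exponential generating function for the Bell numbers Bell_k: exp(e^x - 1) = sum_{k>=0} Bell_k x^k / k!.
So the coefficient of x^9 in 7 exp(e^x - 1) is 7 Bell_9 / 9!.
Computing: Bell_9 = 21147 and 9! = 362880, giving
7 * 21147/362880 = 7049/17280.

7049/17280


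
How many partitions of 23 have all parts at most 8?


Using the generating function (1-x)^(-1)(1-x^2)^(-1)...(1-x^8)^(-1),
the coefficient of x^23 counts these restricted partitions.
Result = 764

764


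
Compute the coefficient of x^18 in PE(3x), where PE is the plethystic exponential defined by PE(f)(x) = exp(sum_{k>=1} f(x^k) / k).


With f(x) = 3x, the exponent is sum_{k>=1} 3 x^k / k = 3 * (-ln(1 - x)). Exponentiating:
PE(3x) = exp(-3 ln(1 - x)) = 1/(1 - x)^3.
By the negative binomial expansion, [x^n] 1/(1 - x)^3 = C(n + 2, 2).
For n = 18: C(20, 2) = 190.

190


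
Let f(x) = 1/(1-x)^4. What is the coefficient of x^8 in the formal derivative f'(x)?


Differentiate: d/dx [ 1/(1-x)^r ] = r / (1-x)^(r+1).
Here r = 4, so f'(x) = 4 / (1-x)^5.
The expansion of 1/(1-x)^(r+1) has coefficient of x^n equal to C(n+r, r).
So the coefficient of x^8 in f'(x) is
4 * C(12, 4) = 4 * 495 = 1980

1980


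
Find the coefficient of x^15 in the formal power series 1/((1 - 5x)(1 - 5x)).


By partial fractions or Cauchy convolution:
The coefficient equals sum_{k=0}^{15} 5^k * 5^(15-k).
= 488281250000

488281250000


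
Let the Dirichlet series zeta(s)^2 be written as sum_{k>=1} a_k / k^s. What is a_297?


The Dirichlet convolution of the constant function 1 with itself gives (1 * 1)(k) = sum_{d | k} 1 = d(k), the number of positive divisors of k.
Since zeta(s) = sum_{k>=1} 1/k^s, we have zeta(s)^2 = sum_{k>=1} d(k)/k^s, so a_k = d(k).
For k = 297: the divisors are 1, 3, 9, 11, 27, 33, 99, 297.
Count = 8.

8


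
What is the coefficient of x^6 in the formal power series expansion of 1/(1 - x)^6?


The expansion 1/(1 - x)^r = sum_{k>=0} C(k + r - 1, r - 1) x^k follows from the multiset / negative-binomial theorem (or from repeated differentiation of the geometric series).
For r = 6 and k = 6:
C(11, 5) = 39916800 / (120 * 720) = 462.

462


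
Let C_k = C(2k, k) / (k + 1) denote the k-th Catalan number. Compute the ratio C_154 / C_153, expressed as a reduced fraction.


Using C_k = (2k)! / (k! (k+1)!), the ratio C_{k+1}/C_k simplifies to
C_{k+1}/C_k = [(2k+2)! / ((k+1)! (k+2)!)] * [k! (k+1)! / (2k)!]
 = (2k+2)(2k+1) / ((k+1)(k+2)) = 2(2k+1) / (k+2).
For k = 153: 2(2*153 + 1) / (153 + 2) = 614/155 = 614/155.

614/155


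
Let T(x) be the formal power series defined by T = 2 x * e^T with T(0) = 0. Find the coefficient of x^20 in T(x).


Apply the Lagrange inversion formula: if T = 2 x * phi(T) with phi(t) = e^t, then
[x^n] T = 2^n * (1/n) [t^(n-1)] phi(t)^n = 2^n * (1/n) [t^(n-1)] e^(n t) = 2^n * (1/n) * n^(n-1) / (n-1)! = 2^n * n^(n-1) / n!.
When c = 1 this is the Cayley count of rooted labeled trees on n vertices, divided by n!.
For n = 20: 2^20 * 20^19 / 20! = 1048576 * 5242880000000000000000000/2432902008176640000 = 33554432000000000000000/14849255421.

33554432000000000000000/14849255421


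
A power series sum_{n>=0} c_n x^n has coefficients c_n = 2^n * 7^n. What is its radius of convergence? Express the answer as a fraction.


By the root test (Cauchy-Hadamard), the radius is R = 1 / limsup_n |c_n|^(1/n).
Here |c_n|^(1/n) = (2^n * 7^n)^(1/n) = 2 * 7 = 14 for all n.
So R = 1/14 = 1/14.

1/14


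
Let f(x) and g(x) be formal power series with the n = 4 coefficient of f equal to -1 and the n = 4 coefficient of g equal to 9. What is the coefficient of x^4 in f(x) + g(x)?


Addition of formal power series is termwise.
The coefficient of x^4 in f + g = -1 + 9
= 8

8


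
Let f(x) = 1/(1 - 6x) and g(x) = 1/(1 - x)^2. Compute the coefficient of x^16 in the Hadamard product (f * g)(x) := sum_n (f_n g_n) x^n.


f has coefficients f_k = 6^k. For g = 1/(1 - x)^2 the coefficient is g_k = C(k + 1, 1) = k + 1. The Hadamard coefficient is (f * g)_k = 6^k * (k + 1).
For k = 16: 6^16 * 17 = 2821109907456 * 17 = 47958868426752.

47958868426752


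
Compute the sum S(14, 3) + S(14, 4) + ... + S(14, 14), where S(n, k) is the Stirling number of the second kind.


By definition, S(n, k) counts partitions of an n-set into exactly k nonempty blocks.
Computing row n = 14 for k = 3..14:
S(14, k): 788970, 10391745, 40075035, 63436373, 49329280, 20912320, 5135130, 752752, 66066, 3367, 91, 1
Sum = 190891130.

190891130
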